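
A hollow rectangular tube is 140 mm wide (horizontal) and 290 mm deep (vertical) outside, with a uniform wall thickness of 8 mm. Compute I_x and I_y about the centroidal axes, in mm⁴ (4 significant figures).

Break the section into simple shapes (no overlaps), measuring from the bottom-left corner of the bounding box.
Outer rectangle: 140 × 290, A = 40 600 mm², y = 145 mm, Ī = 284 538 333 mm⁴.
Inner void (subtracted): 124 × 274, A = 33 976 mm², y = 145 mm, Ī = 212 565 181 mm⁴.
By symmetry the centroid is at mid-height, ȳ = 145 mm.
All pieces are centred on the centroidal x-axis, so I = ΣĪ (holes subtracted) = 71 973 152 mm⁴.
Repeating about the centroidal y-axis gives I_y = 22 778 752 mm⁴.

I_x ≈ 7.197 × 10⁷ mm⁴, I_y ≈ 2.278 × 10⁷ mm⁴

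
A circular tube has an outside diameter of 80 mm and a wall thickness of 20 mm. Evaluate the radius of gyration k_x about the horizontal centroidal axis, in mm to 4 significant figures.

Split into non-overlapping primitives; take the origin at the lower-left of the bounding box.
Outer circle: ⌀80, A = 5026.55 mm², y = 40 mm, Ī = 2 010 619 mm⁴.
Bore (subtracted): ⌀40, A = 1256.64 mm², y = 40 mm, Ī = 125 664 mm⁴.
By symmetry the centroid is at mid-height, ȳ = 40 mm.
All pieces are centred on the horizontal centroidal axis, so I = ΣĪ (holes subtracted) = 1 884 956 mm⁴.
Radius of gyration: k = √(I/A) = √(1 884 956 / 3769.91) = 22.3607 mm.

k_x ≈ 22.36 mm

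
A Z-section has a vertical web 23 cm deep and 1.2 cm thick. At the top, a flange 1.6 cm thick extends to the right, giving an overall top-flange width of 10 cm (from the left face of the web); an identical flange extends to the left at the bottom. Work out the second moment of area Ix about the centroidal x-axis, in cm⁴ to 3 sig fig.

Ix ≈ 4450 cm⁴

Split into non-overlapping primitives; take the origin at the lower-left of the bounding box.
Web: 1.2 × 23, A = 27.6 cm², y = 11.5 cm, Ī = 1216.7 cm⁴.
Top flange (beyond web): 8.8 × 1.6, A = 14.08 cm², y = 22.2 cm, Ī = 3.0037 cm⁴.
Bottom flange (beyond web): 8.8 × 1.6, A = 14.08 cm², y = 0.8 cm, Ī = 3.0037 cm⁴.
Centroid: ȳ = ΣA·y / ΣA = 11.5 cm.
Transfer each piece to the centroidal x-axis using Ī + A·d² with d = y − 11.5:
  web: d = 0 cm → contributes +1216.7 cm⁴
  top flange (beyond web): d = 10.7 cm → contributes +1 615 cm⁴
  bottom flange (beyond web): d = -10.7 cm → contributes +1 615 cm⁴
Total I = 4446.7 cm⁴.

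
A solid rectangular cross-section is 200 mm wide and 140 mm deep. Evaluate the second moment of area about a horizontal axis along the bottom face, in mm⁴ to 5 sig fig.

The section: 200 × 140, A = 28 000 mm², y = 70 mm, Ī = 45 733 333 mm⁴.
Transfer it to the base of the section using Ī + A·d² with d = y − 0:
  the section: d = 70 mm → contributes +182 933 333 mm⁴
Total I = 182 933 333 mm⁴.

I_base ≈ 1.8293 × 10⁸ mm⁴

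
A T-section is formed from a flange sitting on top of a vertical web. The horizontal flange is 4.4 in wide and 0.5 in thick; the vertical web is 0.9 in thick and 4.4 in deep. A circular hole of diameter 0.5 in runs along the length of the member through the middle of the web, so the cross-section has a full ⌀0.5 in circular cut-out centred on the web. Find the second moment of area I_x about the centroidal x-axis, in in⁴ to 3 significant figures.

I_x ≈ 14.8 in⁴

Break the section into simple shapes (no overlaps), measuring from the bottom-left corner of the bounding box.
Flange: 4.4 × 0.5, A = 2.2 in², y = 4.65 in, Ī = 0.045833 in⁴.
Web: 0.9 × 4.4, A = 3.96 in², y = 2.2 in, Ī = 6.3888 in⁴.
Hole (subtracted): ⌀0.5, A = 0.19635 in², y = 2.2 in, Ī = 0.003068 in⁴.
Centroid: ȳ = ΣA·y / ΣA = 3.1038 in.
Transfer each piece to the centroidal x-axis using Ī + A·d² with d = y − 3.1038:
  flange: d = 1.5462 in → contributes +5.3054 in⁴
  web: d = -0.90381 in → contributes +9.6236 in⁴
  hole: d = -0.90381 in → contributes −0.16346 in⁴
Total I = 14.766 in⁴.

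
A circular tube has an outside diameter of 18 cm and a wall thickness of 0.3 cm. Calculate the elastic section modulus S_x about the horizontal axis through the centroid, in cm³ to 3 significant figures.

S_x ≈ 72.6 cm³

Treat the section as a set of non-overlapping primitives; coordinates are from the bounding-box lower-left.
Outer circle: ⌀18, A = 254.47 cm², y = 9 cm, Ī = 5 153 cm⁴.
Bore (subtracted): ⌀17.4, A = 237.79 cm², y = 9 cm, Ī = 4499.5 cm⁴.
By symmetry the centroid is at mid-height, ȳ = 9 cm.
All pieces are centred on the horizontal axis through the centroid, so I = ΣĪ (holes subtracted) = 653.47 cm⁴.
Extreme fibre distance c = 9 cm; S = I/c = 72.608 cm³.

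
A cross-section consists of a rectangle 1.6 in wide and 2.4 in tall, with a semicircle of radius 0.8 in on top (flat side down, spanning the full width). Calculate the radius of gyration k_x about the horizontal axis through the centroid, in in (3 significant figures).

k_x ≈ 0.883 in

Treat the section as a set of non-overlapping primitives; coordinates are from the bounding-box lower-left.
Rectangular body: 1.6 × 2.4, A = 3.84 in², y = 1.2 in, Ī = 1.8432 in⁴.
Semicircular cap: semicircle r = 0.8, A = 1.0053 in², y = 2.7395 in, Ī = 0.044956 in⁴.
Centroid: ȳ = ΣA·y / ΣA = 1.5194 in.
Transfer each piece to the horizontal axis through the centroid using Ī + A·d² with d = y − 1.5194:
  rectangular body: d = -0.31942 in → contributes +2.235 in⁴
  semicircular cap: d = 1.2201 in → contributes +1.5415 in⁴
Total I = 3.7765 in⁴.
Radius of gyration: k = √(I/A) = √(3.7765 / 4.8453) = 0.88285 in.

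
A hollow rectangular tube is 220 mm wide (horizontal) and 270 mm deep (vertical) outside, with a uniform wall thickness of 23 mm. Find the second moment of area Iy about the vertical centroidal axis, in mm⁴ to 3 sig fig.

Treat the section as a set of non-overlapping primitives; coordinates are from the bounding-box lower-left.
Outer rectangle: 220 × 270, A = 59 400 mm², x = 110 mm, Ī = 239 580 000 mm⁴.
Inner void (subtracted): 174 × 224, A = 38 976 mm², x = 110 mm, Ī = 98 336 448 mm⁴.
By symmetry the centroid is at mid-width, x̄ = 110 mm.
All pieces are centred on the vertical centroidal axis, so I = ΣĪ (holes subtracted) = 141 243 552 mm⁴.

Iy ≈ 1.41 × 10⁸ mm⁴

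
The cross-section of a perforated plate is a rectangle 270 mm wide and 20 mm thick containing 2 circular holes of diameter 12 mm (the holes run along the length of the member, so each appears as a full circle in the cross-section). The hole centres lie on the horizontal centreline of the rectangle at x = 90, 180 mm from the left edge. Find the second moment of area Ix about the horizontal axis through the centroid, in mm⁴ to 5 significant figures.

Ix ≈ 1.7796 × 10⁵ mm⁴

Decompose the section into non-overlapping parts with the origin at the bottom-left of its bounding rectangle.
Plate: 270 × 20, A = 5 400 mm², y = 10 mm, Ī = 180 000 mm⁴.
Hole 1 (subtracted): ⌀12, A = 113.0973 mm², y = 10 mm, Ī = 1017.876 mm⁴.
Hole 2 (subtracted): ⌀12, A = 113.0973 mm², y = 10 mm, Ī = 1017.876 mm⁴.
By symmetry the centroid is at mid-height, ȳ = 10 mm.
All pieces are centred on the horizontal axis through the centroid, so I = ΣĪ (holes subtracted) = 177964.2 mm⁴.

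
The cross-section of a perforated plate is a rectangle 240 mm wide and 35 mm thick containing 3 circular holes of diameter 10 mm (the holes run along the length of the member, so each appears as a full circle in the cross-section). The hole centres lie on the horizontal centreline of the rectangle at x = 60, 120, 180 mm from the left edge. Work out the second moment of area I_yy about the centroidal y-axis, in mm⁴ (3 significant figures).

I_yy ≈ 3.98 × 10⁷ mm⁴

Decompose the section into non-overlapping parts with the origin at the bottom-left of its bounding rectangle.
Plate: 240 × 35, A = 8 400 mm², x = 120 mm, Ī = 40 320 000 mm⁴.
Hole 1 (subtracted): ⌀10, A = 78.54 mm², x = 60 mm, Ī = 490.87 mm⁴.
Hole 2 (subtracted): ⌀10, A = 78.54 mm², x = 120 mm, Ī = 490.87 mm⁴.
Hole 3 (subtracted): ⌀10, A = 78.54 mm², x = 180 mm, Ī = 490.87 mm⁴.
By symmetry the centroid is at mid-width, x̄ = 120 mm.
Transfer each piece to the centroidal y-axis using Ī + A·d² with d = x − 120:
  plate: d = 0 mm → contributes +40 320 000 mm⁴
  hole 1: d = -60 mm → contributes −283 234 mm⁴
  hole 2: d = 0 mm → contributes −490.87 mm⁴
  hole 3: d = 60 mm → contributes −283 234 mm⁴
Total I = 39 753 041 mm⁴.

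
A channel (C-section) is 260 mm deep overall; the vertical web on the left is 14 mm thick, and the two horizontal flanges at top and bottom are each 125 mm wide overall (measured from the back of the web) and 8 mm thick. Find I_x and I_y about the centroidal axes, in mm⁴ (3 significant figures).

Split into non-overlapping primitives; take the origin at the lower-left of the bounding box.
Web: 14 × 260, A = 3 640 mm², y = 130 mm, Ī = 20 505 333 mm⁴.
Top flange (beyond web): 111 × 8, A = 888 mm², y = 256 mm, Ī = 4 736 mm⁴.
Bottom flange (beyond web): 111 × 8, A = 888 mm², y = 4 mm, Ī = 4 736 mm⁴.
By symmetry the centroid is at mid-height, ȳ = 130 mm.
Transfer each piece to the centroidal x-axis using Ī + A·d² with d = y − 130:
  web: d = 0 mm → contributes +20 505 333 mm⁴
  top flange (beyond web): d = 126 mm → contributes +14 102 624 mm⁴
  bottom flange (beyond web): d = -126 mm → contributes +14 102 624 mm⁴
Total I = 48 710 581 mm⁴.
For the y-axis: x̄ = 27.495 mm.
Repeating about the centroidal y-axis gives I_y = 6 545 535 mm⁴.

I_x ≈ 4.87 × 10⁷ mm⁴, I_y ≈ 6.55 × 10⁶ mm⁴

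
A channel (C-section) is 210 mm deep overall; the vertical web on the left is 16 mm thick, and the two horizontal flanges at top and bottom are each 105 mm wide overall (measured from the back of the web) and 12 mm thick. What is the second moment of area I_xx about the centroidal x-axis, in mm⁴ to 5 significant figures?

I_xx ≈ 3.3309 × 10⁷ mm⁴

Decompose the section into non-overlapping parts with the origin at the bottom-left of its bounding rectangle.
Web: 16 × 210, A = 3 360 mm², y = 105 mm, Ī = 12 348 000 mm⁴.
Top flange (beyond web): 89 × 12, A = 1 068 mm², y = 204 mm, Ī = 12 816 mm⁴.
Bottom flange (beyond web): 89 × 12, A = 1 068 mm², y = 6 mm, Ī = 12 816 mm⁴.
By symmetry the centroid is at mid-height, ȳ = 105 mm.
Transfer each piece to the centroidal x-axis using Ī + A·d² with d = y − 105:
  web: d = 0 mm → contributes +12 348 000 mm⁴
  top flange (beyond web): d = 99 mm → contributes +10 480 284 mm⁴
  bottom flange (beyond web): d = -99 mm → contributes +10 480 284 mm⁴
Total I = 33 308 568 mm⁴.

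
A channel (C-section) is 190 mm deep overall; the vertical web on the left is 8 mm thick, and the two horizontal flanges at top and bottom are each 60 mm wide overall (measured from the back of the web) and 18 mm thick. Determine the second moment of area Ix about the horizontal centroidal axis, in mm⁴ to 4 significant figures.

Split into non-overlapping primitives; take the origin at the lower-left of the bounding box.
Web: 8 × 190, A = 1 520 mm², y = 95 mm, Ī = 4 572 667 mm⁴.
Top flange (beyond web): 52 × 18, A = 936 mm², y = 181 mm, Ī = 25 272 mm⁴.
Bottom flange (beyond web): 52 × 18, A = 936 mm², y = 9 mm, Ī = 25 272 mm⁴.
By symmetry the centroid is at mid-height, ȳ = 95 mm.
Transfer each piece to the horizontal centroidal axis using Ī + A·d² with d = y − 95:
  web: d = 0 mm → contributes +4 572 667 mm⁴
  top flange (beyond web): d = 86 mm → contributes +6 947 928 mm⁴
  bottom flange (beyond web): d = -86 mm → contributes +6 947 928 mm⁴
Total I = 18 468 523 mm⁴.

Ix ≈ 1.847 × 10⁷ mm⁴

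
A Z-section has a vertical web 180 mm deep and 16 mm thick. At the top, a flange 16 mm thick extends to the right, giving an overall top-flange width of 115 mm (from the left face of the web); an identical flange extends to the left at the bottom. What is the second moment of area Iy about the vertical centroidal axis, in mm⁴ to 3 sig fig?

Iy ≈ 1.31 × 10⁷ mm⁴

Split into non-overlapping primitives; take the origin at the lower-left of the bounding box.
Web: 16 × 180, A = 2 880 mm², x = 107 mm, Ī = 61 440 mm⁴.
Top flange (beyond web): 99 × 16, A = 1 584 mm², x = 164.5 mm, Ī = 1 293 732 mm⁴.
Bottom flange (beyond web): 99 × 16, A = 1 584 mm², x = 49.5 mm, Ī = 1 293 732 mm⁴.
Centroid: x̄ = ΣA·x / ΣA = 107 mm.
Transfer each piece to the vertical centroidal axis using Ī + A·d² with d = x − 107:
  web: d = 0 mm → contributes +61 440 mm⁴
  top flange (beyond web): d = 57.5 mm → contributes +6 530 832 mm⁴
  bottom flange (beyond web): d = -57.5 mm → contributes +6 530 832 mm⁴
Total I = 13 123 104 mm⁴.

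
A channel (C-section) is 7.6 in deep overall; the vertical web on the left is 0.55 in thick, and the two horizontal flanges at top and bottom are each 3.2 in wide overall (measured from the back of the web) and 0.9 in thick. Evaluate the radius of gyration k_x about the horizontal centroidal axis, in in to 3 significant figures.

k_x ≈ 2.87 in

Break the section into simple shapes (no overlaps), measuring from the bottom-left corner of the bounding box.
Web: 0.55 × 7.6, A = 4.18 in², y = 3.8 in, Ī = 20.12 in⁴.
Top flange (beyond web): 2.65 × 0.9, A = 2.385 in², y = 7.15 in, Ī = 0.16099 in⁴.
Bottom flange (beyond web): 2.65 × 0.9, A = 2.385 in², y = 0.45 in, Ī = 0.16099 in⁴.
By symmetry the centroid is at mid-height, ȳ = 3.8 in.
Transfer each piece to the horizontal centroidal axis using Ī + A·d² with d = y − 3.8:
  web: d = 0 in → contributes +20.12 in⁴
  top flange (beyond web): d = 3.35 in → contributes +26.927 in⁴
  bottom flange (beyond web): d = -3.35 in → contributes +26.927 in⁴
Total I = 73.973 in⁴.
Radius of gyration: k = √(I/A) = √(73.973 / 8.95) = 2.8749 in.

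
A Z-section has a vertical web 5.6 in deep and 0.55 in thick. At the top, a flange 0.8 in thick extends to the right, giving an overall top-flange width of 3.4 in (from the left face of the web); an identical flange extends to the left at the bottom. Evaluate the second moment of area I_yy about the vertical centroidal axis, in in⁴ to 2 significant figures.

Decompose the section into non-overlapping parts with the origin at the bottom-left of its bounding rectangle.
Web: 0.55 × 5.6, A = 3.08 in², x = 3.125 in, Ī = 0.07764 in⁴.
Top flange (beyond web): 2.85 × 0.8, A = 2.28 in², x = 4.825 in, Ī = 1.543 in⁴.
Bottom flange (beyond web): 2.85 × 0.8, A = 2.28 in², x = 1.425 in, Ī = 1.543 in⁴.
Centroid: x̄ = ΣA·x / ΣA = 3.125 in.
Transfer each piece to the vertical centroidal axis using Ī + A·d² with d = x − 3.125:
  web: d = 0 in → contributes +0.07764 in⁴
  top flange (beyond web): d = 1.7 in → contributes +8.132 in⁴
  bottom flange (beyond web): d = -1.7 in → contributes +8.132 in⁴
Total I = 16.34 in⁴.

I_yy ≈ 16 in⁴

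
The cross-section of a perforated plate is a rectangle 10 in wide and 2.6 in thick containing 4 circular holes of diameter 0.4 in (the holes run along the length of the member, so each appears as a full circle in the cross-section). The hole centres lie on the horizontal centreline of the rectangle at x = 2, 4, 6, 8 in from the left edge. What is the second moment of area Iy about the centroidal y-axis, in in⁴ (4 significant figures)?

Iy ≈ 214.1 in⁴

Split into non-overlapping primitives; take the origin at the lower-left of the bounding box.
Plate: 10 × 2.6, A = 26 in², x = 5 in, Ī = 216.667 in⁴.
Hole 1 (subtracted): ⌀0.4, A = 0.125664 in², x = 2 in, Ī = 0.00125664 in⁴.
Hole 2 (subtracted): ⌀0.4, A = 0.125664 in², x = 4 in, Ī = 0.00125664 in⁴.
Hole 3 (subtracted): ⌀0.4, A = 0.125664 in², x = 6 in, Ī = 0.00125664 in⁴.
Hole 4 (subtracted): ⌀0.4, A = 0.125664 in², x = 8 in, Ī = 0.00125664 in⁴.
By symmetry the centroid is at mid-width, x̄ = 5 in.
Transfer each piece to the centroidal y-axis using Ī + A·d² with d = x − 5:
  plate: d = 0 in → contributes +216.667 in⁴
  hole 1: d = -3 in → contributes −1.13223 in⁴
  hole 2: d = -1 in → contributes −0.12692 in⁴
  hole 3: d = 1 in → contributes −0.12692 in⁴
  hole 4: d = 3 in → contributes −1.13223 in⁴
Total I = 214.148 in⁴.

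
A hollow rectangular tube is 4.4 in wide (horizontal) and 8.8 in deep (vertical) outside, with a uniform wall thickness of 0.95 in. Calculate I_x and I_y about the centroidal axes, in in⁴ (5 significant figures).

I_x ≈ 181.43 in⁴, I_y ≈ 53.484 in⁴

Break the section into simple shapes (no overlaps), measuring from the bottom-left corner of the bounding box.
Outer rectangle: 4.4 × 8.8, A = 38.72 in², y = 4.4 in, Ī = 249.8731 in⁴.
Inner void (subtracted): 2.5 × 6.9, A = 17.25 in², y = 4.4 in, Ī = 68.43938 in⁴.
By symmetry the centroid is at mid-height, ȳ = 4.4 in.
All pieces are centred on the centroidal x-axis, so I = ΣĪ (holes subtracted) = 181.4337 in⁴.
Repeating about the centroidal y-axis gives I_y = 53.48389 in⁴.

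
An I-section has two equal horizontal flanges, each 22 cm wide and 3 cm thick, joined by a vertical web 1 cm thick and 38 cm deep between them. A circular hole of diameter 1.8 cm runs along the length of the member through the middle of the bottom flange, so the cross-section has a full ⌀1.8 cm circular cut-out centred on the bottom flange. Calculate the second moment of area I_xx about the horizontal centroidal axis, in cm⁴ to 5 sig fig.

I_xx ≈ 5.9058 × 10⁴ cm⁴

Break the section into simple shapes (no overlaps), measuring from the bottom-left corner of the bounding box.
Bottom flange: 22 × 3, A = 66 cm², y = 1.5 cm, Ī = 49.5 cm⁴.
Web: 1 × 38, A = 38 cm², y = 22 cm, Ī = 4572.667 cm⁴.
Top flange: 22 × 3, A = 66 cm², y = 42.5 cm, Ī = 49.5 cm⁴.
Hole (subtracted): ⌀1.8, A = 2.54469 cm², y = 1.5 cm, Ī = 0.5152997 cm⁴.
Centroid: ȳ = ΣA·y / ΣA = 22.31152 cm.
Transfer each piece to the horizontal centroidal axis using Ī + A·d² with d = y − 22.31152:
  bottom flange: d = -20.81152 cm → contributes +28635.39 cm⁴
  web: d = -0.3115228 cm → contributes +4576.354 cm⁴
  top flange: d = 20.18848 cm → contributes +26949.42 cm⁴
  hole: d = -20.81152 cm → contributes −1102.67 cm⁴
Total I = 59058.49 cm⁴.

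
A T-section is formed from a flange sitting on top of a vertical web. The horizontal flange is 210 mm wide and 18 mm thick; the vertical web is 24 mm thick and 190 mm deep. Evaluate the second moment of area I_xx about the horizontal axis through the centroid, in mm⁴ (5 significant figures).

Break the section into simple shapes (no overlaps), measuring from the bottom-left corner of the bounding box.
Flange: 210 × 18, A = 3 780 mm², y = 199 mm, Ī = 102 060 mm⁴.
Web: 24 × 190, A = 4 560 mm², y = 95 mm, Ī = 13 718 000 mm⁴.
Centroid: ȳ = ΣA·y / ΣA = 142.1367 mm.
Transfer each piece to the horizontal axis through the centroid using Ī + A·d² with d = y − 142.1367:
  flange: d = 56.86331 mm → contributes +12 324 448 mm⁴
  web: d = -47.13669 mm → contributes +23 849 716 mm⁴
Total I = 36 174 164 mm⁴.

I_xx ≈ 3.6174 × 10⁷ mm⁴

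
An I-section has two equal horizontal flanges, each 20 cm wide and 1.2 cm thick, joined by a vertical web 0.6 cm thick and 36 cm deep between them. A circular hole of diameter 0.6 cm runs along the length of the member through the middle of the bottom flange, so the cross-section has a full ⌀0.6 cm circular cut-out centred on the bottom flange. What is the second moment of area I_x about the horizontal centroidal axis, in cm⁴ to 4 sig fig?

Break the section into simple shapes (no overlaps), measuring from the bottom-left corner of the bounding box.
Bottom flange: 20 × 1.2, A = 24 cm², y = 0.6 cm, Ī = 2.88 cm⁴.
Web: 0.6 × 36, A = 21.6 cm², y = 19.2 cm, Ī = 2332.8 cm⁴.
Top flange: 20 × 1.2, A = 24 cm², y = 37.8 cm, Ī = 2.88 cm⁴.
Hole (subtracted): ⌀0.6, A = 0.282743 cm², y = 0.6 cm, Ī = 0.00636173 cm⁴.
Centroid: ȳ = ΣA·y / ΣA = 19.2759 cm.
Transfer each piece to the horizontal centroidal axis using Ī + A·d² with d = y − 19.2759:
  bottom flange: d = -18.6759 cm → contributes +8373.79 cm⁴
  web: d = -0.0758689 cm → contributes +2332.92 cm⁴
  top flange: d = 18.5241 cm → contributes +8238.32 cm⁴
  hole: d = -18.6759 cm → contributes −98.6239 cm⁴
Total I = 18846.4 cm⁴.

I_x ≈ 1.885 × 10⁴ cm⁴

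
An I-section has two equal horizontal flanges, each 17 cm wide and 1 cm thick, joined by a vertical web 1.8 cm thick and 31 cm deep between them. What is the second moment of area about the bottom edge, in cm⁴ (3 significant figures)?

I_base ≈ 3.76 × 10⁴ cm⁴

Treat the section as a set of non-overlapping primitives; coordinates are from the bounding-box lower-left.
Bottom flange: 17 × 1, A = 17 cm², y = 0.5 cm, Ī = 1.4167 cm⁴.
Web: 1.8 × 31, A = 55.8 cm², y = 16.5 cm, Ī = 4468.7 cm⁴.
Top flange: 17 × 1, A = 17 cm², y = 32.5 cm, Ī = 1.4167 cm⁴.
Transfer each piece to the bottom edge using Ī + A·d² with d = y − 0:
  bottom flange: d = 0.5 cm → contributes +5.6667 cm⁴
  web: d = 16.5 cm → contributes +19 660 cm⁴
  top flange: d = 32.5 cm → contributes +17 958 cm⁴
Total I = 37 624 cm⁴.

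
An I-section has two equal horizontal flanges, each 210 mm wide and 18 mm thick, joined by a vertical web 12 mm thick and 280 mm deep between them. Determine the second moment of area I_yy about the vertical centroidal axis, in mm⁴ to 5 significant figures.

Decompose the section into non-overlapping parts with the origin at the bottom-left of its bounding rectangle.
Bottom flange: 210 × 18, A = 3 780 mm², x = 105 mm, Ī = 13 891 500 mm⁴.
Web: 12 × 280, A = 3 360 mm², x = 105 mm, Ī = 40 320 mm⁴.
Top flange: 210 × 18, A = 3 780 mm², x = 105 mm, Ī = 13 891 500 mm⁴.
By symmetry the centroid is at mid-width, x̄ = 105 mm.
All pieces are centred on the vertical centroidal axis, so I = ΣĪ = 27 823 320 mm⁴.

I_yy ≈ 2.7823 × 10⁷ mm⁴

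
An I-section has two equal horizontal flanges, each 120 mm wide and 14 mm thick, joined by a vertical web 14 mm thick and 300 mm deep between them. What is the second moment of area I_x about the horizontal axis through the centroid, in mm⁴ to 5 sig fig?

I_x ≈ 1.1438 × 10⁸ mm⁴

Decompose the section into non-overlapping parts with the origin at the bottom-left of its bounding rectangle.
Bottom flange: 120 × 14, A = 1 680 mm², y = 7 mm, Ī = 27 440 mm⁴.
Web: 14 × 300, A = 4 200 mm², y = 164 mm, Ī = 31 500 000 mm⁴.
Top flange: 120 × 14, A = 1 680 mm², y = 321 mm, Ī = 27 440 mm⁴.
By symmetry the centroid is at mid-height, ȳ = 164 mm.
Transfer each piece to the horizontal axis through the centroid using Ī + A·d² with d = y − 164:
  bottom flange: d = -157 mm → contributes +41 437 760 mm⁴
  web: d = 0 mm → contributes +31 500 000 mm⁴
  top flange: d = 157 mm → contributes +41 437 760 mm⁴
Total I = 114 375 520 mm⁴.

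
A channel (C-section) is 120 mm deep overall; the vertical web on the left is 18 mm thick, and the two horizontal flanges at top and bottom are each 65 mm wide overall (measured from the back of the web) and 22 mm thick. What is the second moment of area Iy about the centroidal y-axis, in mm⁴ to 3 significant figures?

Iy ≈ 1.55 × 10⁶ mm⁴

Break the section into simple shapes (no overlaps), measuring from the bottom-left corner of the bounding box.
Web: 18 × 120, A = 2 160 mm², x = 9 mm, Ī = 58 320 mm⁴.
Top flange (beyond web): 47 × 22, A = 1 034 mm², x = 41.5 mm, Ī = 190 342 mm⁴.
Bottom flange (beyond web): 47 × 22, A = 1 034 mm², x = 41.5 mm, Ī = 190 342 mm⁴.
Centroid: x̄ = ΣA·x / ΣA = 24.896 mm.
Transfer each piece to the centroidal y-axis using Ī + A·d² with d = x − 24.896:
  web: d = -15.896 mm → contributes +604 143 mm⁴
  top flange (beyond web): d = 16.604 mm → contributes +475 395 mm⁴
  bottom flange (beyond web): d = 16.604 mm → contributes +475 395 mm⁴
Total I = 1 554 932 mm⁴.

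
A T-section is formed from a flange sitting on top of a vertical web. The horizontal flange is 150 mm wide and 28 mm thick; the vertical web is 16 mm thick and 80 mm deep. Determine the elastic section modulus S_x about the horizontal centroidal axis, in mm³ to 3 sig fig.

Break the section into simple shapes (no overlaps), measuring from the bottom-left corner of the bounding box.
Flange: 150 × 28, A = 4 200 mm², y = 94 mm, Ī = 274 400 mm⁴.
Web: 16 × 80, A = 1 280 mm², y = 40 mm, Ī = 682 667 mm⁴.
Centroid: ȳ = ΣA·y / ΣA = 81.387 mm.
Transfer each piece to the horizontal centroidal axis using Ī + A·d² with d = y − 81.387:
  flange: d = 12.613 mm → contributes +942 583 mm⁴
  web: d = -41.387 mm → contributes +2 875 143 mm⁴
Total I = 3 817 727 mm⁴.
Extreme fibre distance c = 81.387 mm; S = I/c = 46 908 mm³.

S_x ≈ 4.69 × 10⁴ mm³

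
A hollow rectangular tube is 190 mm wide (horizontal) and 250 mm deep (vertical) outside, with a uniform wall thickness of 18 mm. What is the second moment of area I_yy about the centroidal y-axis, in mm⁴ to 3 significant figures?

Treat the section as a set of non-overlapping primitives; coordinates are from the bounding-box lower-left.
Outer rectangle: 190 × 250, A = 47 500 mm², x = 95 mm, Ī = 142 895 833 mm⁴.
Inner void (subtracted): 154 × 214, A = 32 956 mm², x = 95 mm, Ī = 65 132 041 mm⁴.
By symmetry the centroid is at mid-width, x̄ = 95 mm.
All pieces are centred on the centroidal y-axis, so I = ΣĪ (holes subtracted) = 77 763 792 mm⁴.

I_yy ≈ 7.78 × 10⁷ mm⁴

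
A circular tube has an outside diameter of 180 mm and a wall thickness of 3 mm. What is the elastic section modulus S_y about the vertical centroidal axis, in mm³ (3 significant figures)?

S_y ≈ 7.26 × 10⁴ mm³

Break the section into simple shapes (no overlaps), measuring from the bottom-left corner of the bounding box.
Outer circle: ⌀180, A = 25 447 mm², x = 90 mm, Ī = 51 529 974 mm⁴.
Bore (subtracted): ⌀174, A = 23 779 mm², x = 90 mm, Ī = 44 995 273 mm⁴.
By symmetry the centroid is at mid-width, x̄ = 90 mm.
All pieces are centred on the vertical centroidal axis, so I = ΣĪ (holes subtracted) = 6 534 700 mm⁴.
Extreme fibre distance c = 90 mm; S = I/c = 72 608 mm³.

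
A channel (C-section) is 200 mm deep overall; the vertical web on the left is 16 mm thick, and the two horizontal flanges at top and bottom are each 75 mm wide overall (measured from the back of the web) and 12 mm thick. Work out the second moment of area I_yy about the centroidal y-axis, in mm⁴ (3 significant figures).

I_yy ≈ 1.86 × 10⁶ mm⁴

Decompose the section into non-overlapping parts with the origin at the bottom-left of its bounding rectangle.
Web: 16 × 200, A = 3 200 mm², x = 8 mm, Ī = 68 267 mm⁴.
Top flange (beyond web): 59 × 12, A = 708 mm², x = 45.5 mm, Ī = 205 379 mm⁴.
Bottom flange (beyond web): 59 × 12, A = 708 mm², x = 45.5 mm, Ī = 205 379 mm⁴.
Centroid: x̄ = ΣA·x / ΣA = 19.503 mm.
Transfer each piece to the centroidal y-axis using Ī + A·d² with d = x − 19.503:
  web: d = -11.503 mm → contributes +491 722 mm⁴
  top flange (beyond web): d = 25.997 mm → contributes +683 859 mm⁴
  bottom flange (beyond web): d = 25.997 mm → contributes +683 859 mm⁴
Total I = 1 859 441 mm⁴.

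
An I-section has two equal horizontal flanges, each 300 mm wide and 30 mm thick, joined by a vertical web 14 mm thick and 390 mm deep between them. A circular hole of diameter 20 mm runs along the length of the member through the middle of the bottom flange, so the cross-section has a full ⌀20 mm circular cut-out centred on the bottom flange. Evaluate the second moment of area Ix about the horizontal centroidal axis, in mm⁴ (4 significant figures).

Break the section into simple shapes (no overlaps), measuring from the bottom-left corner of the bounding box.
Bottom flange: 300 × 30, A = 9 000 mm², y = 15 mm, Ī = 675 000 mm⁴.
Web: 14 × 390, A = 5 460 mm², y = 225 mm, Ī = 69 205 500 mm⁴.
Top flange: 300 × 30, A = 9 000 mm², y = 435 mm, Ī = 675 000 mm⁴.
Hole (subtracted): ⌀20, A = 314.159 mm², y = 15 mm, Ī = 7853.98 mm⁴.
Centroid: ȳ = ΣA·y / ΣA = 227.85 mm.
Transfer each piece to the horizontal centroidal axis using Ī + A·d² with d = y − 227.85:
  bottom flange: d = -212.85 mm → contributes +408 422 394 mm⁴
  web: d = -2.85034 mm → contributes +69 249 859 mm⁴
  top flange: d = 207.15 mm → contributes +386 873 846 mm⁴
  hole: d = -212.85 mm → contributes −14 240 923 mm⁴
Total I = 850 305 176 mm⁴.

Ix ≈ 8.503 × 10⁸ mm⁴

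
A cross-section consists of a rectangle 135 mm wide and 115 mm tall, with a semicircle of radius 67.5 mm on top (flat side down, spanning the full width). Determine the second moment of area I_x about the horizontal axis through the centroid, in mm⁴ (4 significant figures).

I_x ≈ 5.574 × 10⁷ mm⁴

Break the section into simple shapes (no overlaps), measuring from the bottom-left corner of the bounding box.
Rectangular body: 135 × 115, A = 15 525 mm², y = 57.5 mm, Ī = 17 109 844 mm⁴.
Semicircular cap: semicircle r = 67.5, A = 7156.94 mm², y = 143.648 mm, Ī = 2 278 490 mm⁴.
Centroid: ȳ = ΣA·y / ΣA = 84.6827 mm.
Transfer each piece to the horizontal axis through the centroid using Ī + A·d² with d = y − 84.6827:
  rectangular body: d = -27.1827 mm → contributes +28 581 215 mm⁴
  semicircular cap: d = 58.9652 mm → contributes +27 162 451 mm⁴
Total I = 55 743 665 mm⁴.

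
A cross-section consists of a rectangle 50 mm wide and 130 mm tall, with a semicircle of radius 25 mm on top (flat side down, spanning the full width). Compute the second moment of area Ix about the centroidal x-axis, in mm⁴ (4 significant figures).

Ix ≈ 1.407 × 10⁷ mm⁴

Treat the section as a set of non-overlapping primitives; coordinates are from the bounding-box lower-left.
Rectangular body: 50 × 130, A = 6 500 mm², y = 65 mm, Ī = 9 154 167 mm⁴.
Semicircular cap: semicircle r = 25, A = 981.748 mm², y = 140.61 mm, Ī = 42873.8 mm⁴.
Centroid: ȳ = ΣA·y / ΣA = 74.9215 mm.
Transfer each piece to the centroidal x-axis using Ī + A·d² with d = y − 74.9215:
  rectangular body: d = -9.92151 mm → contributes +9 794 004 mm⁴
  semicircular cap: d = 65.6888 mm → contributes +4 279 135 mm⁴
Total I = 14 073 139 mm⁴.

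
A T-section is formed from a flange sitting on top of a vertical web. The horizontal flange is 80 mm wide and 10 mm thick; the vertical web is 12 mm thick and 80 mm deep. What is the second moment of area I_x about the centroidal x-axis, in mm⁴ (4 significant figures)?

I_x ≈ 1.402 × 10⁶ mm⁴

Treat the section as a set of non-overlapping primitives; coordinates are from the bounding-box lower-left.
Flange: 80 × 10, A = 800 mm², y = 85 mm, Ī = 6666.67 mm⁴.
Web: 12 × 80, A = 960 mm², y = 40 mm, Ī = 512 000 mm⁴.
Centroid: ȳ = ΣA·y / ΣA = 60.4545 mm.
Transfer each piece to the centroidal x-axis using Ī + A·d² with d = y − 60.4545:
  flange: d = 24.5455 mm → contributes +488 650 mm⁴
  web: d = -20.4545 mm → contributes +913 653 mm⁴
Total I = 1 402 303 mm⁴.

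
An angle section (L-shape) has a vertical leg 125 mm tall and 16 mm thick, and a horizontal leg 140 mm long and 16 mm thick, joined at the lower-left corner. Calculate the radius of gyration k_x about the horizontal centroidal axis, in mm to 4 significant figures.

k_x ≈ 37.51 mm

Break the section into simple shapes (no overlaps), measuring from the bottom-left corner of the bounding box.
Vertical leg: 16 × 125, A = 2 000 mm², y = 62.5 mm, Ī = 2 604 167 mm⁴.
Horizontal leg (remainder): 124 × 16, A = 1 984 mm², y = 8 mm, Ī = 42325.3 mm⁴.
Centroid: ȳ = ΣA·y / ΣA = 35.3594 mm.
Transfer each piece to the horizontal centroidal axis using Ī + A·d² with d = y − 35.3594:
  vertical leg: d = 27.1406 mm → contributes +4 077 387 mm⁴
  horizontal leg (remainder): d = -27.3594 mm → contributes +1 527 426 mm⁴
Total I = 5 604 813 mm⁴.
Radius of gyration: k = √(I/A) = √(5 604 813 / 3 984) = 37.5077 mm.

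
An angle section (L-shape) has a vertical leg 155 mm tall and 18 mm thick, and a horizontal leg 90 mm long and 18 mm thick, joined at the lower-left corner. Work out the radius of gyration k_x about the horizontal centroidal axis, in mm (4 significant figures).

k_x ≈ 48.91 mm

Decompose the section into non-overlapping parts with the origin at the bottom-left of its bounding rectangle.
Vertical leg: 18 × 155, A = 2 790 mm², y = 77.5 mm, Ī = 5 585 813 mm⁴.
Horizontal leg (remainder): 72 × 18, A = 1 296 mm², y = 9 mm, Ī = 34 992 mm⁴.
Centroid: ȳ = ΣA·y / ΣA = 55.7731 mm.
Transfer each piece to the horizontal centroidal axis using Ī + A·d² with d = y − 55.7731:
  vertical leg: d = 21.7269 mm → contributes +6 902 851 mm⁴
  horizontal leg (remainder): d = -46.7731 mm → contributes +2 870 284 mm⁴
Total I = 9 773 136 mm⁴.
Radius of gyration: k = √(I/A) = √(9 773 136 / 4 086) = 48.9066 mm.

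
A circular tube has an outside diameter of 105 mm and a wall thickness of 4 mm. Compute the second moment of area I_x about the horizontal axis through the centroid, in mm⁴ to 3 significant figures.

Treat the section as a set of non-overlapping primitives; coordinates are from the bounding-box lower-left.
Outer circle: ⌀105, A = 8 659 mm², y = 52.5 mm, Ī = 5 966 602 mm⁴.
Bore (subtracted): ⌀97, A = 7389.8 mm², y = 52.5 mm, Ī = 4 345 671 mm⁴.
By symmetry the centroid is at mid-height, ȳ = 52.5 mm.
All pieces are centred on the horizontal axis through the centroid, so I = ΣĪ (holes subtracted) = 1 620 931 mm⁴.

I_x ≈ 1.62 × 10⁶ mm⁴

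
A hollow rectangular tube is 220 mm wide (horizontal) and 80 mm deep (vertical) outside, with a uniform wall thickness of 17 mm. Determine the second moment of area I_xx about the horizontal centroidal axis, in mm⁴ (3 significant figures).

I_xx ≈ 7.88 × 10⁶ mm⁴

Treat the section as a set of non-overlapping primitives; coordinates are from the bounding-box lower-left.
Outer rectangle: 220 × 80, A = 17 600 mm², y = 40 mm, Ī = 9 386 667 mm⁴.
Inner void (subtracted): 186 × 46, A = 8 556 mm², y = 40 mm, Ī = 1 508 708 mm⁴.
By symmetry the centroid is at mid-height, ȳ = 40 mm.
All pieces are centred on the horizontal centroidal axis, so I = ΣĪ (holes subtracted) = 7 877 959 mm⁴.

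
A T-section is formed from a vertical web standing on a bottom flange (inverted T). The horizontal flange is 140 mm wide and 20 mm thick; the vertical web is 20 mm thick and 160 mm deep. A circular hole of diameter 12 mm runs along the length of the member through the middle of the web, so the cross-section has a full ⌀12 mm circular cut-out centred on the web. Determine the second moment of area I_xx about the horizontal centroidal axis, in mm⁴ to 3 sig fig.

Split into non-overlapping primitives; take the origin at the lower-left of the bounding box.
Flange: 140 × 20, A = 2 800 mm², y = 10 mm, Ī = 93 333 mm⁴.
Web: 20 × 160, A = 3 200 mm², y = 100 mm, Ī = 6 826 667 mm⁴.
Hole (subtracted): ⌀12, A = 113.1 mm², y = 100 mm, Ī = 1017.9 mm⁴.
Centroid: ȳ = ΣA·y / ΣA = 57.193 mm.
Transfer each piece to the horizontal centroidal axis using Ī + A·d² with d = y − 57.193:
  flange: d = -47.193 mm → contributes +6 329 464 mm⁴
  web: d = 42.807 mm → contributes +12 690 442 mm⁴
  hole: d = 42.807 mm → contributes −208 261 mm⁴
Total I = 18 811 646 mm⁴.

I_xx ≈ 1.88 × 10⁷ mm⁴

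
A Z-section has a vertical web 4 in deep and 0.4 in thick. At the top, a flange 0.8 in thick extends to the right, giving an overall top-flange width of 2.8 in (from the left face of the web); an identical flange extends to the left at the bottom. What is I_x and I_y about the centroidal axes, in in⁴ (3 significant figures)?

Treat the section as a set of non-overlapping primitives; coordinates are from the bounding-box lower-left.
Web: 0.4 × 4, A = 1.6 in², y = 2 in, Ī = 2.1333 in⁴.
Top flange (beyond web): 2.4 × 0.8, A = 1.92 in², y = 3.6 in, Ī = 0.1024 in⁴.
Bottom flange (beyond web): 2.4 × 0.8, A = 1.92 in², y = 0.4 in, Ī = 0.1024 in⁴.
Centroid: ȳ = ΣA·y / ΣA = 2 in.
Transfer each piece to the centroidal x-axis using Ī + A·d² with d = y − 2:
  web: d = 0 in → contributes +2.1333 in⁴
  top flange (beyond web): d = 1.6 in → contributes +5.0176 in⁴
  bottom flange (beyond web): d = -1.6 in → contributes +5.0176 in⁴
Total I = 12.169 in⁴.
For the y-axis: x̄ = 2.6 in.
Repeating about the centroidal y-axis gives I_y = 9.3909 in⁴.

I_x ≈ 12.2 in⁴, I_y ≈ 9.39 in⁴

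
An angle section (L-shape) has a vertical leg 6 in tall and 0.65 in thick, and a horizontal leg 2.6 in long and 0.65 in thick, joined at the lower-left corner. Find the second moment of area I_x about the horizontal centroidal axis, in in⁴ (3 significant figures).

I_x ≈ 18.6 in⁴

Split into non-overlapping primitives; take the origin at the lower-left of the bounding box.
Vertical leg: 0.65 × 6, A = 3.9 in², y = 3 in, Ī = 11.7 in⁴.
Horizontal leg (remainder): 1.95 × 0.65, A = 1.2675 in², y = 0.325 in, Ī = 0.044627 in⁴.
Centroid: ȳ = ΣA·y / ΣA = 2.3439 in.
Transfer each piece to the horizontal centroidal axis using Ī + A·d² with d = y − 2.3439:
  vertical leg: d = 0.65613 in → contributes +13.379 in⁴
  horizontal leg (remainder): d = -2.0189 in → contributes +5.2107 in⁴
Total I = 18.59 in⁴.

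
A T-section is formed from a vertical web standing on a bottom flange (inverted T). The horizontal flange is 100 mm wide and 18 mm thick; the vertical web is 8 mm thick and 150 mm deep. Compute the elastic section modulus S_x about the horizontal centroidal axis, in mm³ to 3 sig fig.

Break the section into simple shapes (no overlaps), measuring from the bottom-left corner of the bounding box.
Flange: 100 × 18, A = 1 800 mm², y = 9 mm, Ī = 48 600 mm⁴.
Web: 8 × 150, A = 1 200 mm², y = 93 mm, Ī = 2 250 000 mm⁴.
Centroid: ȳ = ΣA·y / ΣA = 42.6 mm.
Transfer each piece to the horizontal centroidal axis using Ī + A·d² with d = y − 42.6:
  flange: d = -33.6 mm → contributes +2 080 728 mm⁴
  web: d = 50.4 mm → contributes +5 298 192 mm⁴
Total I = 7 378 920 mm⁴.
Extreme fibre distance c = 125.4 mm; S = I/c = 58 843 mm³.

S_x ≈ 5.88 × 10⁴ mm³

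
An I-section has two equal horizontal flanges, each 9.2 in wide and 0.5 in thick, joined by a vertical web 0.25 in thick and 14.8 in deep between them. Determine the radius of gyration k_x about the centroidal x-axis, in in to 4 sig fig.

Treat the section as a set of non-overlapping primitives; coordinates are from the bounding-box lower-left.
Bottom flange: 9.2 × 0.5, A = 4.6 in², y = 0.25 in, Ī = 0.0958333 in⁴.
Web: 0.25 × 14.8, A = 3.7 in², y = 7.9 in, Ī = 67.5373 in⁴.
Top flange: 9.2 × 0.5, A = 4.6 in², y = 15.55 in, Ī = 0.0958333 in⁴.
By symmetry the centroid is at mid-height, ȳ = 7.9 in.
Transfer each piece to the centroidal x-axis using Ī + A·d² with d = y − 7.9:
  bottom flange: d = -7.65 in → contributes +269.299 in⁴
  web: d = 0 in → contributes +67.5373 in⁴
  top flange: d = 7.65 in → contributes +269.299 in⁴
Total I = 606.136 in⁴.
Radius of gyration: k = √(I/A) = √(606.136 / 12.9) = 6.85473 in.

k_x ≈ 6.855 in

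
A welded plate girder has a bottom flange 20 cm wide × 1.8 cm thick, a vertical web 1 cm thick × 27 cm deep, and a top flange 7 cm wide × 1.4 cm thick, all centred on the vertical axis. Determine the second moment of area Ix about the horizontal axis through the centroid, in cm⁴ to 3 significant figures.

Ix ≈ 9120 cm⁴

Decompose the section into non-overlapping parts with the origin at the bottom-left of its bounding rectangle.
Bottom plate: 20 × 1.8, A = 36 cm², y = 0.9 cm, Ī = 9.72 cm⁴.
Web plate: 1 × 27, A = 27 cm², y = 15.3 cm, Ī = 1640.3 cm⁴.
Top plate: 7 × 1.4, A = 9.8 cm², y = 29.5 cm, Ī = 1.6007 cm⁴.
Centroid: ȳ = ΣA·y / ΣA = 10.091 cm.
Transfer each piece to the horizontal axis through the centroid using Ī + A·d² with d = y − 10.091:
  bottom plate: d = -9.1907 cm → contributes +3050.6 cm⁴
  web plate: d = 5.2093 cm → contributes +2 373 cm⁴
  top plate: d = 19.409 cm → contributes +3693.5 cm⁴
Total I = 9 117 cm⁴.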